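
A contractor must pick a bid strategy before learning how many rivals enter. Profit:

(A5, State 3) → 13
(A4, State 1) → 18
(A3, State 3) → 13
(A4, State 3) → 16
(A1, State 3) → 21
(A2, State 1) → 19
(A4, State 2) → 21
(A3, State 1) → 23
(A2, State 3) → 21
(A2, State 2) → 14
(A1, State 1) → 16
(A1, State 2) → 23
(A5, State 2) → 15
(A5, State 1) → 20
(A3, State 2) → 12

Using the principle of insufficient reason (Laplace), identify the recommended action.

Row averages: A1=20, A2=18, A3=16, A4=55/3, A5=16
Highest average = 20 → A1.

A1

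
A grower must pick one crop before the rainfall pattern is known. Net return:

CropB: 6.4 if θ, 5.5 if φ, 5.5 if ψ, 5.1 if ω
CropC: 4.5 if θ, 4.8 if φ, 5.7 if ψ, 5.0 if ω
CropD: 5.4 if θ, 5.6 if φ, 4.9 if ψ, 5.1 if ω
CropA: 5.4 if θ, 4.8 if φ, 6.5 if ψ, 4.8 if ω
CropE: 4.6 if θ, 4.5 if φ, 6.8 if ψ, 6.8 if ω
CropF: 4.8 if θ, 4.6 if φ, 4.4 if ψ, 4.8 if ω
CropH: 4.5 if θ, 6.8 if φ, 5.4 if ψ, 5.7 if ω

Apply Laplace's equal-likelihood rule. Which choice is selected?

Row averages: CropB=5.625, CropC=5, CropD=5.25, CropA=5.375, CropE=5.675, CropF=4.65, CropH=5.6
Highest average = 5.675 → CropE.

CropE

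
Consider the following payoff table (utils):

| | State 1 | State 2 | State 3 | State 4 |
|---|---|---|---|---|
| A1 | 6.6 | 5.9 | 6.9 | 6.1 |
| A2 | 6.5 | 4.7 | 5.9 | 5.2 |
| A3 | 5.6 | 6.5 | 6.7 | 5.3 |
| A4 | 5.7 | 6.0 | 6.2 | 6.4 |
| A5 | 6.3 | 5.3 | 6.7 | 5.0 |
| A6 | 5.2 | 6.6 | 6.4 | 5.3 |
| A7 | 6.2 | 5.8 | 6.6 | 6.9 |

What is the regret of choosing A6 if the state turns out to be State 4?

1.6

Best payoff under State 4 is 6.9.
Regret = 6.9 − 5.3 = 1.6.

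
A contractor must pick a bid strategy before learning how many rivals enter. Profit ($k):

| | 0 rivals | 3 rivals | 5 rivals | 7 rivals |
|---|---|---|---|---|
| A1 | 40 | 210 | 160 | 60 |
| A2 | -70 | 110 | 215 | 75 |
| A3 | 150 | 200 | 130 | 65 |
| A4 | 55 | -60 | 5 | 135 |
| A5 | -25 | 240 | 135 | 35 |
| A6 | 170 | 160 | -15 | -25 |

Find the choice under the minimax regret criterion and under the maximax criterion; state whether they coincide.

minimax regret → A3; maximax → A5 (disagree)

Column bests: 0 rivals=170, 3 rivals=240, 5 rivals=215, 7 rivals=135.
A1 regrets: 130, 30, 55, 75 → max 130
A2 regrets: 240, 130, 0, 60 → max 240
A3 regrets: 20, 40, 85, 70 → max 85
A4 regrets: 115, 300, 210, 0 → max 300
A5 regrets: 195, 0, 80, 100 → max 195
A6 regrets: 0, 80, 230, 160 → max 230
Smallest max regret = 85 → A3.
Row maxima: A1=210, A2=215, A3=200, A4=135, A5=240, A6=170
Best best-case = 240 → A5.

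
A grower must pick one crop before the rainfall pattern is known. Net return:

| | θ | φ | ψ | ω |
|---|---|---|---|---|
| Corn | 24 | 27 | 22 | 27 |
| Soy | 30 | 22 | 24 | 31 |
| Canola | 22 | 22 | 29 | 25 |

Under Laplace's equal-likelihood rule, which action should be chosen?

Row averages: Corn=25, Soy=26.75, Canola=24.5
Highest average = 26.75 → Soy.

Soy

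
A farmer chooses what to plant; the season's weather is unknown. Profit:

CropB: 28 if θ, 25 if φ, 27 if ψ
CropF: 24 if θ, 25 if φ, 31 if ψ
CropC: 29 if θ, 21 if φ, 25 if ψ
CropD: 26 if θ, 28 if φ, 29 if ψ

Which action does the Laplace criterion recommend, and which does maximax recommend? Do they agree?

laplace → CropD; maximax → CropF (disagree)

Row averages: CropB=80/3, CropF=80/3, CropC=25, CropD=83/3
Highest average = 83/3 → CropD.
Row maxima: CropB=28, CropF=31, CropC=29, CropD=29
Best best-case = 31 → CropF.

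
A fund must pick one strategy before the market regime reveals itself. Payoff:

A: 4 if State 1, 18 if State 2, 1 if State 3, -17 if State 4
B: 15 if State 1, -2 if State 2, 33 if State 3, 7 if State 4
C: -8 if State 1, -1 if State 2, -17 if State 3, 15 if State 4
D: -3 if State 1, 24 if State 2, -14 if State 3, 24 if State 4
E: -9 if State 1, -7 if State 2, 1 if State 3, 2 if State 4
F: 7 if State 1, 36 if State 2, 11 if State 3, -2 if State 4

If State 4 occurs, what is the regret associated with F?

26

Best payoff under State 4 is 24.
Regret = 24 − (-2) = 26.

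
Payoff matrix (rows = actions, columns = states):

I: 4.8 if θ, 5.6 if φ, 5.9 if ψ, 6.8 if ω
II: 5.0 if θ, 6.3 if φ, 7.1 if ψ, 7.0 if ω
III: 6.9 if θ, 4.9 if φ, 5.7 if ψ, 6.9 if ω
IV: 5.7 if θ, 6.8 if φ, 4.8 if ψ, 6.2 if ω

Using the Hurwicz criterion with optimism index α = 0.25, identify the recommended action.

II

I: 0.25·6.8 + 0.75·4.8 = 5.3
II: 0.25·7.1 + 0.75·5.0 = 5.525
III: 0.25·6.9 + 0.75·4.9 = 5.4
IV: 0.25·6.8 + 0.75·4.8 = 5.3
Highest Hurwicz score = 5.525 → II.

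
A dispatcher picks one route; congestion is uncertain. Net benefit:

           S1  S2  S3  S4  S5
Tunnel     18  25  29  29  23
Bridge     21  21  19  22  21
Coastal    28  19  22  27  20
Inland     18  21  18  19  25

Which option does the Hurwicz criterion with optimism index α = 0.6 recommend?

Tunnel: 0.6·29 + 0.4·18 = 24.6
Bridge: 0.6·22 + 0.4·19 = 20.8
Coastal: 0.6·28 + 0.4·19 = 24.4
Inland: 0.6·25 + 0.4·18 = 22.2
Highest Hurwicz score = 24.6 → Tunnel.

Tunnel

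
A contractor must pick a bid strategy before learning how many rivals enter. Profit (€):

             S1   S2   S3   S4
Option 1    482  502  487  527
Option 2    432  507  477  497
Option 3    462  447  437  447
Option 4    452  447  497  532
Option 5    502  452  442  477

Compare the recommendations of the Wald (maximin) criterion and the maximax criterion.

Row minima: Option 1=482, Option 2=432, Option 3=437, Option 4=447, Option 5=442
Best worst-case = 482 → Option 1.
Row maxima: Option 1=527, Option 2=507, Option 3=462, Option 4=532, Option 5=502
Best best-case = 532 → Option 4.

maximin → Option 1; maximax → Option 4 (disagree)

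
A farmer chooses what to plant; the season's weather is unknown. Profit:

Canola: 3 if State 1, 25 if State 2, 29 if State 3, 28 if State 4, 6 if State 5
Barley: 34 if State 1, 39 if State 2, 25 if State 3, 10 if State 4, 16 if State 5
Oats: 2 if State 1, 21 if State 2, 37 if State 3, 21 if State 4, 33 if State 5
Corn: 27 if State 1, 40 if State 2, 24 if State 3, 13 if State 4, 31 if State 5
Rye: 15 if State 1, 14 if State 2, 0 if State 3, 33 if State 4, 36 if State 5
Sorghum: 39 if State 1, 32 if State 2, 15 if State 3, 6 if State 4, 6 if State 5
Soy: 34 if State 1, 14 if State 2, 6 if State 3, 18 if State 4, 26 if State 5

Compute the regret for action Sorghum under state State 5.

30

Best payoff under State 5 is 36.
Regret = 36 − 6 = 30.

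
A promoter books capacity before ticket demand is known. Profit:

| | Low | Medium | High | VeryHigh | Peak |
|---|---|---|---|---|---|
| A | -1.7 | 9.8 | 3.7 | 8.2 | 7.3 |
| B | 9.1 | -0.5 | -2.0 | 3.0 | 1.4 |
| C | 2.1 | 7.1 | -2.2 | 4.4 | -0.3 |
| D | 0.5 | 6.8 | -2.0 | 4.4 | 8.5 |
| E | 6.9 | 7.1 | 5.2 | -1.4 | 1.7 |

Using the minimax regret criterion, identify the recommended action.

D

Column bests: Low=9.1, Medium=9.8, High=5.2, VeryHigh=8.2, Peak=8.5.
A regrets: 10.8, 0.0, 1.5, 0.0, 1.2 → max 10.8
B regrets: 0.0, 10.3, 7.2, 5.2, 7.1 → max 10.3
C regrets: 7.0, 2.7, 7.4, 3.8, 8.8 → max 8.8
D regrets: 8.6, 3.0, 7.2, 3.8, 0.0 → max 8.6
E regrets: 2.2, 2.7, 0.0, 9.6, 6.8 → max 9.6
Smallest max regret = 8.6 → D.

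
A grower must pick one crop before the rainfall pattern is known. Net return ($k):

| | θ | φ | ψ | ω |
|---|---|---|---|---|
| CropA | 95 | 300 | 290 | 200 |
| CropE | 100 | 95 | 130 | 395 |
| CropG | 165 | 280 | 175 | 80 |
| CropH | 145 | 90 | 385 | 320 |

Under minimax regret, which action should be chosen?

Column bests: θ=165, φ=300, ψ=385, ω=395.
CropA regrets: 70, 0, 95, 195 → max 195
CropE regrets: 65, 205, 255, 0 → max 255
CropG regrets: 0, 20, 210, 315 → max 315
CropH regrets: 20, 210, 0, 75 → max 210
Smallest max regret = 195 → CropA.

CropA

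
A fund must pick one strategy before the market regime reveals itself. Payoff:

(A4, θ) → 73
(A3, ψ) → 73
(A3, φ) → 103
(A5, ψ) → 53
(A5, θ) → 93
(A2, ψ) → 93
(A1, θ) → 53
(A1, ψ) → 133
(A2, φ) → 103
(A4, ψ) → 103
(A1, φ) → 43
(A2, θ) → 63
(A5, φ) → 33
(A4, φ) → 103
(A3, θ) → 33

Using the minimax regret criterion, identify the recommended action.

Column bests: θ=93, φ=103, ψ=133.
A1 regrets: 40, 60, 0 → max 60
A2 regrets: 30, 0, 40 → max 40
A3 regrets: 60, 0, 60 → max 60
A4 regrets: 20, 0, 30 → max 30
A5 regrets: 0, 70, 80 → max 80
Smallest max regret = 30 → A4.

A4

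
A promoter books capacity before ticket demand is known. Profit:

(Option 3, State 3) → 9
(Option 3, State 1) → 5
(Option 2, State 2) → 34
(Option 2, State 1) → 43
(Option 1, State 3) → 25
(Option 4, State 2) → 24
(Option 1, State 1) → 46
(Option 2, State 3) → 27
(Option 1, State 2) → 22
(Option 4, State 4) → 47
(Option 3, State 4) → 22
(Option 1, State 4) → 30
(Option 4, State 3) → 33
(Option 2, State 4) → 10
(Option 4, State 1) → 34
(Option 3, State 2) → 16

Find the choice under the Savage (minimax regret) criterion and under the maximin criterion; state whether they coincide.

Column bests: State 1=46, State 2=34, State 3=33, State 4=47.
Option 1 regrets: 0, 12, 8, 17 → max 17
Option 2 regrets: 3, 0, 6, 37 → max 37
Option 3 regrets: 41, 18, 24, 25 → max 41
Option 4 regrets: 12, 10, 0, 0 → max 12
Smallest max regret = 12 → Option 4.
Row minima: Option 1=22, Option 2=10, Option 3=5, Option 4=24
Best worst-case = 24 → Option 4.

minimax regret → Option 4; maximin → Option 4 (agree)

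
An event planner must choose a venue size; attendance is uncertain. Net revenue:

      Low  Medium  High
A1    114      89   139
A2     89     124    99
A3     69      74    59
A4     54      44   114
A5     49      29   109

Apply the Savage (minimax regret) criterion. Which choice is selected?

A1

Column bests: Low=114, Medium=124, High=139.
A1 regrets: 0, 35, 0 → max 35
A2 regrets: 25, 0, 40 → max 40
A3 regrets: 45, 50, 80 → max 80
A4 regrets: 60, 80, 25 → max 80
A5 regrets: 65, 95, 30 → max 95
Smallest max regret = 35 → A1.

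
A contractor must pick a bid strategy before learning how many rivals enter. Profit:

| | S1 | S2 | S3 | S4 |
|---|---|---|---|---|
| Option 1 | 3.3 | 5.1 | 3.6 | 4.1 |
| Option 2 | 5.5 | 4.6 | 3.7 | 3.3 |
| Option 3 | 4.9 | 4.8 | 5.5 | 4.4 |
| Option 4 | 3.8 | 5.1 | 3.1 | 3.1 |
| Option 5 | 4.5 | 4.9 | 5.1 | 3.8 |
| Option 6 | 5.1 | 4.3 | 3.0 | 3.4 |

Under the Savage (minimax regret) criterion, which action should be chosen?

Column bests: S1=5.5, S2=5.1, S3=5.5, S4=4.4.
Option 1 regrets: 2.2, 0.0, 1.9, 0.3 → max 2.2
Option 2 regrets: 0.0, 0.5, 1.8, 1.1 → max 1.8
Option 3 regrets: 0.6, 0.3, 0.0, 0.0 → max 0.6
Option 4 regrets: 1.7, 0.0, 2.4, 1.3 → max 2.4
Option 5 regrets: 1.0, 0.2, 0.4, 0.6 → max 1.0
Option 6 regrets: 0.4, 0.8, 2.5, 1.0 → max 2.5
Smallest max regret = 0.6 → Option 3.

Option 3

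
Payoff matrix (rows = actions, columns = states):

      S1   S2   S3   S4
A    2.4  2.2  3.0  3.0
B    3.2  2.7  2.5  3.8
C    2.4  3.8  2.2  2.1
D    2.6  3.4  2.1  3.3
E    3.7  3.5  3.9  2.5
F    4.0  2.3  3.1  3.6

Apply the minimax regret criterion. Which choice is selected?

E

Column bests: S1=4.0, S2=3.8, S3=3.9, S4=3.8.
A regrets: 1.6, 1.6, 0.9, 0.8 → max 1.6
B regrets: 0.8, 1.1, 1.4, 0.0 → max 1.4
C regrets: 1.6, 0.0, 1.7, 1.7 → max 1.7
D regrets: 1.4, 0.4, 1.8, 0.5 → max 1.8
E regrets: 0.3, 0.3, 0.0, 1.3 → max 1.3
F regrets: 0.0, 1.5, 0.8, 0.2 → max 1.5
Smallest max regret = 1.3 → E.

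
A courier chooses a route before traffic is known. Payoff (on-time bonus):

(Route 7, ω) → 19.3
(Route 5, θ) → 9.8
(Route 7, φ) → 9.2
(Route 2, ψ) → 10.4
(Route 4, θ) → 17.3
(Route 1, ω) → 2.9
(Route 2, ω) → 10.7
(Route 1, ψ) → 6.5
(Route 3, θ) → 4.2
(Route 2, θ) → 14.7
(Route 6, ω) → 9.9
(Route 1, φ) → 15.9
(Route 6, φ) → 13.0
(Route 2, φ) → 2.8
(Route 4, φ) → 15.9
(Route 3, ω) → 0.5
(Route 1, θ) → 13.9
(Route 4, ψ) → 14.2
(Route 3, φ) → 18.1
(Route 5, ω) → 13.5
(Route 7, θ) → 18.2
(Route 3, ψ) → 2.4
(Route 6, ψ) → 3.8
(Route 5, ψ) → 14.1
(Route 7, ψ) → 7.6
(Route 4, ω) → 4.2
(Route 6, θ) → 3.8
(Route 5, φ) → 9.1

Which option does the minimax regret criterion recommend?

Route 7

Column bests: θ=18.2, φ=18.1, ψ=14.2, ω=19.3.
Route 1 regrets: 4.3, 2.2, 7.7, 16.4 → max 16.4
Route 2 regrets: 3.5, 15.3, 3.8, 8.6 → max 15.3
Route 3 regrets: 14.0, 0.0, 11.8, 18.8 → max 18.8
Route 4 regrets: 0.9, 2.2, 0.0, 15.1 → max 15.1
Route 5 regrets: 8.4, 9.0, 0.1, 5.8 → max 9.0
Route 6 regrets: 14.4, 5.1, 10.4, 9.4 → max 14.4
Route 7 regrets: 0.0, 8.9, 6.6, 0.0 → max 8.9
Smallest max regret = 8.9 → Route 7.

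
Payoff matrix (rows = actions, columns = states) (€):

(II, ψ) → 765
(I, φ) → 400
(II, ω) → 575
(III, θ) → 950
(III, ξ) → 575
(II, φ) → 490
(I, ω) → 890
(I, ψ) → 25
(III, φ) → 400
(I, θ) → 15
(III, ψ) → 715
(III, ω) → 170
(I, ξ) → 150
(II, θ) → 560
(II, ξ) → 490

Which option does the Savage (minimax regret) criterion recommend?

Column bests: θ=950, φ=490, ψ=765, ω=890, ξ=575.
I regrets: 935, 90, 740, 0, 425 → max 935
II regrets: 390, 0, 0, 315, 85 → max 390
III regrets: 0, 90, 50, 720, 0 → max 720
Smallest max regret = 390 → II.

II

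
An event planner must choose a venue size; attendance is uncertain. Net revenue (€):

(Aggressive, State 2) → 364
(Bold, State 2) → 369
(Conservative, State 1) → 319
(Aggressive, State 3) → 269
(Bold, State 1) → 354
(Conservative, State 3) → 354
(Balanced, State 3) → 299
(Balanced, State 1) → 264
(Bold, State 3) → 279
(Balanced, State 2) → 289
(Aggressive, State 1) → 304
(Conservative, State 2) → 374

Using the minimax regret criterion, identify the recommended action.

Column bests: State 1=354, State 2=374, State 3=354.
Conservative regrets: 35, 0, 0 → max 35
Balanced regrets: 90, 85, 55 → max 90
Aggressive regrets: 50, 10, 85 → max 85
Bold regrets: 0, 5, 75 → max 75
Smallest max regret = 35 → Conservative.

Conservative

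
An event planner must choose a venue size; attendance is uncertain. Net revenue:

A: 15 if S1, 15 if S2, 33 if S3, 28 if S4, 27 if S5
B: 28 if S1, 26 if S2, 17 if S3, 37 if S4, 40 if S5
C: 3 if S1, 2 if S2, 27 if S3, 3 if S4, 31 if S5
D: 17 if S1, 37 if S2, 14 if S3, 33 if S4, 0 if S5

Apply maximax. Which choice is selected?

B

Row maxima: A=33, B=40, C=31, D=37
Best best-case = 40 → B.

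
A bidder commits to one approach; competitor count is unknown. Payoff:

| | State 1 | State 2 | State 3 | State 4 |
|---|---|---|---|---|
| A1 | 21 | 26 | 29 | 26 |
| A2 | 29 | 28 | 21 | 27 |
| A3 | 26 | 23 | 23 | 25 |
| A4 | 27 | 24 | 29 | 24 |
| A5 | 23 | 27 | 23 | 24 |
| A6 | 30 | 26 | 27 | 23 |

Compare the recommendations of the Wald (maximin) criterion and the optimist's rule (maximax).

Row minima: A1=21, A2=21, A3=23, A4=24, A5=23, A6=23
Best worst-case = 24 → A4.
Row maxima: A1=29, A2=29, A3=26, A4=29, A5=27, A6=30
Best best-case = 30 → A6.

maximin → A4; maximax → A6 (disagree)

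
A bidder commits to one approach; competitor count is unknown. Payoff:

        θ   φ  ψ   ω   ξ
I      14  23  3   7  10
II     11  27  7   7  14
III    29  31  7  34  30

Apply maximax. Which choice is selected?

III

Row maxima: I=23, II=27, III=34
Best best-case = 34 → III.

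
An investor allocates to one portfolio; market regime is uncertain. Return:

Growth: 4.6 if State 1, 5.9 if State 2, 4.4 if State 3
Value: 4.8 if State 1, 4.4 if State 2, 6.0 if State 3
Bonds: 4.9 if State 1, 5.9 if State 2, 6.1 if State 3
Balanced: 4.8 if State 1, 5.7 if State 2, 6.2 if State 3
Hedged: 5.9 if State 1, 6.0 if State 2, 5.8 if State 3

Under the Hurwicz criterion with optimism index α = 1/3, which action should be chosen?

Growth: 1/3·5.9 + 2/3·4.4 = 4.9
Value: 1/3·6.0 + 2/3·4.4 = 74/15
Bonds: 1/3·6.1 + 2/3·4.9 = 5.3
Balanced: 1/3·6.2 + 2/3·4.8 = 79/15
Hedged: 1/3·6.0 + 2/3·5.8 = 88/15
Highest Hurwicz score = 88/15 → Hedged.

Hedged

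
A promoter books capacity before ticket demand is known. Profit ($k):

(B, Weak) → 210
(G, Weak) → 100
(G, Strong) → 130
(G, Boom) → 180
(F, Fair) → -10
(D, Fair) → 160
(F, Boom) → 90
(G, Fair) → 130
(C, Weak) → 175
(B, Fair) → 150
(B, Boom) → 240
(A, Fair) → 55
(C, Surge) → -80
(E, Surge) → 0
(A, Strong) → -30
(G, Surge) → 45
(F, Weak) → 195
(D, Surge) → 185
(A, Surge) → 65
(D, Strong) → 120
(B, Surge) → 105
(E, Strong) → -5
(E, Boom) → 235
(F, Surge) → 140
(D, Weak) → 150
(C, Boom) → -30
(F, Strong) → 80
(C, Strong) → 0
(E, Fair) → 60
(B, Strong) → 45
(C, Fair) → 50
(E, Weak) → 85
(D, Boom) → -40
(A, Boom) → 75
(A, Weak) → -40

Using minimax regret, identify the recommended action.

B

Column bests: Weak=210, Fair=160, Strong=130, Boom=240, Surge=185.
A regrets: 250, 105, 160, 165, 120 → max 250
B regrets: 0, 10, 85, 0, 80 → max 85
C regrets: 35, 110, 130, 270, 265 → max 270
D regrets: 60, 0, 10, 280, 0 → max 280
E regrets: 125, 100, 135, 5, 185 → max 185
F regrets: 15, 170, 50, 150, 45 → max 170
G regrets: 110, 30, 0, 60, 140 → max 140
Smallest max regret = 85 → B.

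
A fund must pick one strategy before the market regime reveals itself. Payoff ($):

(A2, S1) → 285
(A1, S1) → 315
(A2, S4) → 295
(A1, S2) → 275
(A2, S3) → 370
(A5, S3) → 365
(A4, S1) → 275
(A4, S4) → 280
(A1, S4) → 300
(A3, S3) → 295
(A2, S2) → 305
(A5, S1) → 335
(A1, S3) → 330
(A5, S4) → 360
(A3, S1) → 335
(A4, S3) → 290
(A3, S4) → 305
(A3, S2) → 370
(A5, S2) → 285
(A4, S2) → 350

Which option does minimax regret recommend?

A2

Column bests: S1=335, S2=370, S3=370, S4=360.
A1 regrets: 20, 95, 40, 60 → max 95
A2 regrets: 50, 65, 0, 65 → max 65
A3 regrets: 0, 0, 75, 55 → max 75
A4 regrets: 60, 20, 80, 80 → max 80
A5 regrets: 0, 85, 5, 0 → max 85
Smallest max regret = 65 → A2.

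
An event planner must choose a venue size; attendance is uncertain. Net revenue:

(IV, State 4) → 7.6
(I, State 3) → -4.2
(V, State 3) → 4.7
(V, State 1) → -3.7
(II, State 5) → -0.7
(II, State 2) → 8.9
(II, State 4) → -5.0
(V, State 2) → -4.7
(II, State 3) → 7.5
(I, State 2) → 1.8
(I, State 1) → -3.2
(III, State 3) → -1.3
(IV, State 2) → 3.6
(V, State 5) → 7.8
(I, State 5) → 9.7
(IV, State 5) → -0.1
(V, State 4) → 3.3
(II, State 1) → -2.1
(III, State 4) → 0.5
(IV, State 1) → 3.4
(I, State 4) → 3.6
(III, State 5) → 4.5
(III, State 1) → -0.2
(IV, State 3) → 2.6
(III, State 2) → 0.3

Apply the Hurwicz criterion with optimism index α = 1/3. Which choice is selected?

I: 1/3·9.7 + 2/3·(-4.2) = 13/30
II: 1/3·8.9 + 2/3·(-5.0) = -11/30
III: 1/3·4.5 + 2/3·(-1.3) = 19/30
IV: 1/3·7.6 + 2/3·(-0.1) = 37/15
V: 1/3·7.8 + 2/3·(-4.7) = -8/15
Highest Hurwicz score = 37/15 → IV.

IV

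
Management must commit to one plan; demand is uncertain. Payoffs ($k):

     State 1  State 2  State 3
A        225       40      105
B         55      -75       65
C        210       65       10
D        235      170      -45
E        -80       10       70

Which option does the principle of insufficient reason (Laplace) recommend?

Row averages: A=370/3, B=15, C=95, D=120, E=0
Highest average = 370/3 → A.

A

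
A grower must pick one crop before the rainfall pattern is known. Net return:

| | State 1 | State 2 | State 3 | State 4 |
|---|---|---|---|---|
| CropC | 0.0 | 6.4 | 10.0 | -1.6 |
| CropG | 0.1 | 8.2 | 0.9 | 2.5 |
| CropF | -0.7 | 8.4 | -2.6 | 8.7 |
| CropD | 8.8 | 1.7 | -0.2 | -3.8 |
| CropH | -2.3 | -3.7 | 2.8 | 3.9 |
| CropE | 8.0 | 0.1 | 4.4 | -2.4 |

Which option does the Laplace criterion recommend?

Row averages: CropC=3.7, CropG=2.925, CropF=3.45, CropD=1.625, CropH=0.175, CropE=2.525
Highest average = 3.7 → CropC.

CropC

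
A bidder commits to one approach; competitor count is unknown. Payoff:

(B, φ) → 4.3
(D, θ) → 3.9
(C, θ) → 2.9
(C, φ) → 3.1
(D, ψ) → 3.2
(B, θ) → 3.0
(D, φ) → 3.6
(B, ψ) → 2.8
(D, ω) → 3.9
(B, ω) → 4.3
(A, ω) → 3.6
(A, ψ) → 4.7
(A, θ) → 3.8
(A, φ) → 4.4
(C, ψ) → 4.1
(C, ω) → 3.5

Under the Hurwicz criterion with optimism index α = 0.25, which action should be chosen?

A

A: 0.25·4.7 + 0.75·3.6 = 3.875
B: 0.25·4.3 + 0.75·2.8 = 3.175
C: 0.25·4.1 + 0.75·2.9 = 3.2
D: 0.25·3.9 + 0.75·3.2 = 3.375
Highest Hurwicz score = 3.875 → A.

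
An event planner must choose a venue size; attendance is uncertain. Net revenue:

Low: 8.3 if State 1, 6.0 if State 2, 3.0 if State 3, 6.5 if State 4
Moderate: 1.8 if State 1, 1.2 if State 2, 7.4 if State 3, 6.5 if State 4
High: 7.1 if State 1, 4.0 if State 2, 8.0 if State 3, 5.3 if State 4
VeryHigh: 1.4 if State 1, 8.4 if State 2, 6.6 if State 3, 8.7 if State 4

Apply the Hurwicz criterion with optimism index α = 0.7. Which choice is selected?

Low: 0.7·8.3 + 0.3·3.0 = 6.71
Moderate: 0.7·7.4 + 0.3·1.2 = 5.54
High: 0.7·8.0 + 0.3·4.0 = 6.8
VeryHigh: 0.7·8.7 + 0.3·1.4 = 6.51
Highest Hurwicz score = 6.8 → High.

High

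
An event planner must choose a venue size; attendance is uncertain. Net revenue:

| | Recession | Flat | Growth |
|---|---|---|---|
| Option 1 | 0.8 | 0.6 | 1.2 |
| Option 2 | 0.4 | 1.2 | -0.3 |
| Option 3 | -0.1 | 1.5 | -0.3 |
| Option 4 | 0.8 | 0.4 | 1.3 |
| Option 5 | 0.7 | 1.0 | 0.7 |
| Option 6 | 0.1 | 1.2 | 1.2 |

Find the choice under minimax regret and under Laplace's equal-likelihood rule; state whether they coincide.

Column bests: Recession=0.8, Flat=1.5, Growth=1.3.
Option 1 regrets: 0.0, 0.9, 0.1 → max 0.9
Option 2 regrets: 0.4, 0.3, 1.6 → max 1.6
Option 3 regrets: 0.9, 0.0, 1.6 → max 1.6
Option 4 regrets: 0.0, 1.1, 0.0 → max 1.1
Option 5 regrets: 0.1, 0.5, 0.6 → max 0.6
Option 6 regrets: 0.7, 0.3, 0.1 → max 0.7
Smallest max regret = 0.6 → Option 5.
Row averages: Option 1=13/15, Option 2=13/30, Option 3=11/30, Option 4=5/6, Option 5=0.8, Option 6=5/6
Highest average = 13/15 → Option 1.

minimax regret → Option 5; laplace → Option 1 (disagree)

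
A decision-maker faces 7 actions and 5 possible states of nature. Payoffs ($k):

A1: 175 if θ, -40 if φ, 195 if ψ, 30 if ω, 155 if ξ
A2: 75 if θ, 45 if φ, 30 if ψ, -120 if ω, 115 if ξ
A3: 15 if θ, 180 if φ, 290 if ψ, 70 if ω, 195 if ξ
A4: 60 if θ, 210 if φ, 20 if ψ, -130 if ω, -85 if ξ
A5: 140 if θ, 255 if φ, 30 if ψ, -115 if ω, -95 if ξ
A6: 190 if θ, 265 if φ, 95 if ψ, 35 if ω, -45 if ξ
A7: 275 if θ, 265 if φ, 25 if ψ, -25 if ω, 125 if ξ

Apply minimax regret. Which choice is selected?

A6

Column bests: θ=275, φ=265, ψ=290, ω=70, ξ=195.
A1 regrets: 100, 305, 95, 40, 40 → max 305
A2 regrets: 200, 220, 260, 190, 80 → max 260
A3 regrets: 260, 85, 0, 0, 0 → max 260
A4 regrets: 215, 55, 270, 200, 280 → max 280
A5 regrets: 135, 10, 260, 185, 290 → max 290
A6 regrets: 85, 0, 195, 35, 240 → max 240
A7 regrets: 0, 0, 265, 95, 70 → max 265
Smallest max regret = 240 → A6.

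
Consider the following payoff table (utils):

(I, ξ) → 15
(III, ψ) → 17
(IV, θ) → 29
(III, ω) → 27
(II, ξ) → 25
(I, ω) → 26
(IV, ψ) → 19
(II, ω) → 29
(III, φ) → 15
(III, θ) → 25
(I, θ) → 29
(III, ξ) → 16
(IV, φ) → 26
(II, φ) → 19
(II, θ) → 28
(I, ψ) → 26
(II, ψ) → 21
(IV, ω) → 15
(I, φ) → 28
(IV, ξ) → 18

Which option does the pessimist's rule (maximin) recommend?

II

Row minima: I=15, II=19, III=15, IV=15
Best worst-case = 19 → II.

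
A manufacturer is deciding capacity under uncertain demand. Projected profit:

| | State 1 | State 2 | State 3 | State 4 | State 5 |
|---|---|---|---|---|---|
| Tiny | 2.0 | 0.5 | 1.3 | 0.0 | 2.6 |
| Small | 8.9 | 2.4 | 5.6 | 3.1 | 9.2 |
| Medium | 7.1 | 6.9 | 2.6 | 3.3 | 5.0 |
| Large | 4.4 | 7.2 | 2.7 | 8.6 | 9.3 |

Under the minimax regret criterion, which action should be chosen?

Large

Column bests: State 1=8.9, State 2=7.2, State 3=5.6, State 4=8.6, State 5=9.3.
Tiny regrets: 6.9, 6.7, 4.3, 8.6, 6.7 → max 8.6
Small regrets: 0.0, 4.8, 0.0, 5.5, 0.1 → max 5.5
Medium regrets: 1.8, 0.3, 3.0, 5.3, 4.3 → max 5.3
Large regrets: 4.5, 0.0, 2.9, 0.0, 0.0 → max 4.5
Smallest max regret = 4.5 → Large.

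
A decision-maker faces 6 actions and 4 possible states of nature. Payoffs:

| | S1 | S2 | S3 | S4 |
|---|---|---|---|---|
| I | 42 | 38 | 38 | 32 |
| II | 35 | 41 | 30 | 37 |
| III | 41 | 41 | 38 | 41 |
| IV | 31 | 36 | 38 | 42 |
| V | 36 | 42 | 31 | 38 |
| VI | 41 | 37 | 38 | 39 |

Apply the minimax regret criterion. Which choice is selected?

III

Column bests: S1=42, S2=42, S3=38, S4=42.
I regrets: 0, 4, 0, 10 → max 10
II regrets: 7, 1, 8, 5 → max 8
III regrets: 1, 1, 0, 1 → max 1
IV regrets: 11, 6, 0, 0 → max 11
V regrets: 6, 0, 7, 4 → max 7
VI regrets: 1, 5, 0, 3 → max 5
Smallest max regret = 1 → III.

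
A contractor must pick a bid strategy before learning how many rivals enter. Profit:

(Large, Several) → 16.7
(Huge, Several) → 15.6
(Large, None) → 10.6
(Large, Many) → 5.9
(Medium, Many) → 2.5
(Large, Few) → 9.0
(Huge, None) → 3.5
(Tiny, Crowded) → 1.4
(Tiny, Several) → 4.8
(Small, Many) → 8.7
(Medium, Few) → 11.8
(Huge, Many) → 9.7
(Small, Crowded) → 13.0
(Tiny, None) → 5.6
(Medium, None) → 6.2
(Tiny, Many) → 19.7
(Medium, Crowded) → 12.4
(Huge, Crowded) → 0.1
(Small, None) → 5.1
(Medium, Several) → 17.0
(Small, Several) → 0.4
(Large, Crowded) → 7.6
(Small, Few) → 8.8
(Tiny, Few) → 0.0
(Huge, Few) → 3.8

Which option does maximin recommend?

Row minima: Tiny=0.0, Small=0.4, Medium=2.5, Large=5.9, Huge=0.1
Best worst-case = 5.9 → Large.

Large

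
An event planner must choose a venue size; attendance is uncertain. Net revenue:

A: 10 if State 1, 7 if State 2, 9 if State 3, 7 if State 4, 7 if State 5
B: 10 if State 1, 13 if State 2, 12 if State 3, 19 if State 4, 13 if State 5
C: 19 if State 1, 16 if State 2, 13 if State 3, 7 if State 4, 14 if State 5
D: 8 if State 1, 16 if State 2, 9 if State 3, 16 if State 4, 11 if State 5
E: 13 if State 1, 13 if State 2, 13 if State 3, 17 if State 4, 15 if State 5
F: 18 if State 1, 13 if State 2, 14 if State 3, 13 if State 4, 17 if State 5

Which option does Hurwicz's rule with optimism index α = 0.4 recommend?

A: 0.4·10 + 0.6·7 = 8.2
B: 0.4·19 + 0.6·10 = 13.6
C: 0.4·19 + 0.6·7 = 11.8
D: 0.4·16 + 0.6·8 = 11.2
E: 0.4·17 + 0.6·13 = 14.6
F: 0.4·18 + 0.6·13 = 15
Highest Hurwicz score = 15 → F.

F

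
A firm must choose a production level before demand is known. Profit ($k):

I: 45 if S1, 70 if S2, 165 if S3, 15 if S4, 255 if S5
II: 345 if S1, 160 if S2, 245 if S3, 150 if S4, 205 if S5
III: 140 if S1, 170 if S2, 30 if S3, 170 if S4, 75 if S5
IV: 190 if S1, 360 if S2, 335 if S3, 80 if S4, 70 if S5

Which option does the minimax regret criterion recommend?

IV

Column bests: S1=345, S2=360, S3=335, S4=170, S5=255.
I regrets: 300, 290, 170, 155, 0 → max 300
II regrets: 0, 200, 90, 20, 50 → max 200
III regrets: 205, 190, 305, 0, 180 → max 305
IV regrets: 155, 0, 0, 90, 185 → max 185
Smallest max regret = 185 → IV.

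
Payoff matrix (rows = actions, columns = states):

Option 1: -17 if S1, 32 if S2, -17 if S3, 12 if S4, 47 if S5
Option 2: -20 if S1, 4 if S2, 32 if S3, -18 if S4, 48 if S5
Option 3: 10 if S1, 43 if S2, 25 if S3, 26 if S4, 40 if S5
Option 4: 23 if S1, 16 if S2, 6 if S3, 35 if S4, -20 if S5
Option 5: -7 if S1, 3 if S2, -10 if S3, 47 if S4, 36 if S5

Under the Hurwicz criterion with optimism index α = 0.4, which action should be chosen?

Option 1: 0.4·47 + 0.6·(-17) = 8.6
Option 2: 0.4·48 + 0.6·(-20) = 7.2
Option 3: 0.4·43 + 0.6·10 = 23.2
Option 4: 0.4·35 + 0.6·(-20) = 2
Option 5: 0.4·47 + 0.6·(-10) = 12.8
Highest Hurwicz score = 23.2 → Option 3.

Option 3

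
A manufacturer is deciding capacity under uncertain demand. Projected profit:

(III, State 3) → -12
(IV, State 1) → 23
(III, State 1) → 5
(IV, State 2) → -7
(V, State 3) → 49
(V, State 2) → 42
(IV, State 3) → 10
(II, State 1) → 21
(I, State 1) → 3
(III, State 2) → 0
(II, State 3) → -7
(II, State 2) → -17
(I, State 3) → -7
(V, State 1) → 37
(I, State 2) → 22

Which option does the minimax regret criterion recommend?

Column bests: State 1=37, State 2=42, State 3=49.
I regrets: 34, 20, 56 → max 56
II regrets: 16, 59, 56 → max 59
III regrets: 32, 42, 61 → max 61
IV regrets: 14, 49, 39 → max 49
V regrets: 0, 0, 0 → max 0
Smallest max regret = 0 → V.

V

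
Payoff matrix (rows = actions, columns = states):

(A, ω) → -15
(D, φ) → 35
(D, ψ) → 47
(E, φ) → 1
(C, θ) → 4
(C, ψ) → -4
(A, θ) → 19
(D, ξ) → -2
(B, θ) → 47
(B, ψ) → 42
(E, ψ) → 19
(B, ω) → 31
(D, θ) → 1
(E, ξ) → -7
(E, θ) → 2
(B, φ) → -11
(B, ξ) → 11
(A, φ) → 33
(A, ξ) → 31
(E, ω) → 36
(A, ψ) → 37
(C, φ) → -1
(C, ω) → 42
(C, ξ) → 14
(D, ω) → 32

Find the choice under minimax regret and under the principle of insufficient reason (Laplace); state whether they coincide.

minimax regret → E; laplace → B (disagree)

Column bests: θ=47, φ=35, ψ=47, ω=42, ξ=31.
A regrets: 28, 2, 10, 57, 0 → max 57
B regrets: 0, 46, 5, 11, 20 → max 46
C regrets: 43, 36, 51, 0, 17 → max 51
D regrets: 46, 0, 0, 10, 33 → max 46
E regrets: 45, 34, 28, 6, 38 → max 45
Smallest max regret = 45 → E.
Row averages: A=21, B=24, C=11, D=22.6, E=10.2
Highest average = 24 → B.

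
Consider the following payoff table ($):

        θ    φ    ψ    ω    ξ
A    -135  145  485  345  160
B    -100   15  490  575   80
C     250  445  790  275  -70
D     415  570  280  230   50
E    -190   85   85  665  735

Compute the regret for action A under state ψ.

Best payoff under ψ is 790.
Regret = 790 − 485 = 305.

305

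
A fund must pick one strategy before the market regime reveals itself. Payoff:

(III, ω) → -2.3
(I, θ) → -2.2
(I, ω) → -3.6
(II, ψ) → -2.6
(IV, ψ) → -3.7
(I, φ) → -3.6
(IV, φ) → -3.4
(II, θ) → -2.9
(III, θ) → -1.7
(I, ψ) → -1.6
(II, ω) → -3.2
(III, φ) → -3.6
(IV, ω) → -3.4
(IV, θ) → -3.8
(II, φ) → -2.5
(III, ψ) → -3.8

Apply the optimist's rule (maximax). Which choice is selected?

I

Row maxima: I=-1.6, II=-2.5, III=-1.7, IV=-3.4
Best best-case = -1.6 → I.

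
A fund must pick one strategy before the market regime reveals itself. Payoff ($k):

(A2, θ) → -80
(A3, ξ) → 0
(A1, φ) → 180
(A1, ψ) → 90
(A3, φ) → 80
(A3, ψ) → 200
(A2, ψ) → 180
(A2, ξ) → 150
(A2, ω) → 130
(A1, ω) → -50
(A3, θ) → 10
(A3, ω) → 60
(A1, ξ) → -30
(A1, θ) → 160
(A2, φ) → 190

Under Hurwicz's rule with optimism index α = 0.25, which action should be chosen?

A1: 0.25·180 + 0.75·(-50) = 7.5
A2: 0.25·190 + 0.75·(-80) = -12.5
A3: 0.25·200 + 0.75·0 = 50
Highest Hurwicz score = 50 → A3.

A3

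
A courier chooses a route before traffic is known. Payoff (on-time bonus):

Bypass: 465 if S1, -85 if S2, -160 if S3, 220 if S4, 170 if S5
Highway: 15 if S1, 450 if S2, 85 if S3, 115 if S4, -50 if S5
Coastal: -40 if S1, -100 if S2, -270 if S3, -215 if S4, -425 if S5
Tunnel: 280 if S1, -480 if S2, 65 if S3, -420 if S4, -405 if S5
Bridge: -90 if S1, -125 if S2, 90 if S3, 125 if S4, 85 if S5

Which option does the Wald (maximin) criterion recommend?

Highway

Row minima: Bypass=-160, Highway=-50, Coastal=-425, Tunnel=-480, Bridge=-125
Best worst-case = -50 → Highway.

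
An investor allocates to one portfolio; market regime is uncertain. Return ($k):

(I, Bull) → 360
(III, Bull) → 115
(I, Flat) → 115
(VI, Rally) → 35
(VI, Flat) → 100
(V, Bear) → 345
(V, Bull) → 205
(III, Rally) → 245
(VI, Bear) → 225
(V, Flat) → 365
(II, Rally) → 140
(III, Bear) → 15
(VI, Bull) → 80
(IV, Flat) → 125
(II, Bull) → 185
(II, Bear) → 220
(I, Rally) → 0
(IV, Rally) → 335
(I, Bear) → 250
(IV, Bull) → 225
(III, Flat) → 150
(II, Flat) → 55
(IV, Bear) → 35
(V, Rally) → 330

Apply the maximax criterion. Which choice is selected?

Row maxima: I=360, II=220, III=245, IV=335, V=365, VI=225
Best best-case = 365 → V.

V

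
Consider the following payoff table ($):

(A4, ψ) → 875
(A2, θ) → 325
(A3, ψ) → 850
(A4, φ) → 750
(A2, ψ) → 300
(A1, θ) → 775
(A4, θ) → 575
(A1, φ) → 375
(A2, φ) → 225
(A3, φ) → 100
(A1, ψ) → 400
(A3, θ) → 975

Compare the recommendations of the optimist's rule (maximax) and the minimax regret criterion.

Row maxima: A1=775, A2=325, A3=975, A4=875
Best best-case = 975 → A3.
Column bests: θ=975, φ=750, ψ=875.
A1 regrets: 200, 375, 475 → max 475
A2 regrets: 650, 525, 575 → max 650
A3 regrets: 0, 650, 25 → max 650
A4 regrets: 400, 0, 0 → max 400
Smallest max regret = 400 → A4.

maximax → A3; minimax regret → A4 (disagree)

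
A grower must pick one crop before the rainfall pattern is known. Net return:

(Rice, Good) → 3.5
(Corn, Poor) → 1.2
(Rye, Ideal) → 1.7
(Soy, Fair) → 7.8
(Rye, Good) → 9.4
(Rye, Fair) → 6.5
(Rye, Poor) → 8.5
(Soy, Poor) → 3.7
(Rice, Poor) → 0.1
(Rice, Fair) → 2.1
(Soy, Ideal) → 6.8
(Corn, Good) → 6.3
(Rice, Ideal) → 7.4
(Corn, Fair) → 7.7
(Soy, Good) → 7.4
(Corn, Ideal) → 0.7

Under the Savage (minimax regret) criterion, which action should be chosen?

Column bests: Poor=8.5, Fair=7.8, Good=9.4, Ideal=7.4.
Rice regrets: 8.4, 5.7, 5.9, 0.0 → max 8.4
Rye regrets: 0.0, 1.3, 0.0, 5.7 → max 5.7
Corn regrets: 7.3, 0.1, 3.1, 6.7 → max 7.3
Soy regrets: 4.8, 0.0, 2.0, 0.6 → max 4.8
Smallest max regret = 4.8 → Soy.

Soy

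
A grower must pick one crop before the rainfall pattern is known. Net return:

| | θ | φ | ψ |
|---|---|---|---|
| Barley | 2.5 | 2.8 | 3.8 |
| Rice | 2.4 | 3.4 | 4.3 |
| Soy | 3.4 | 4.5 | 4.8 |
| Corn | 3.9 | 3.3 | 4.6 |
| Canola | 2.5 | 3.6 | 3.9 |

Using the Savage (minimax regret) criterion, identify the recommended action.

Soy

Column bests: θ=3.9, φ=4.5, ψ=4.8.
Barley regrets: 1.4, 1.7, 1.0 → max 1.7
Rice regrets: 1.5, 1.1, 0.5 → max 1.5
Soy regrets: 0.5, 0.0, 0.0 → max 0.5
Corn regrets: 0.0, 1.2, 0.2 → max 1.2
Canola regrets: 1.4, 0.9, 0.9 → max 1.4
Smallest max regret = 0.5 → Soy.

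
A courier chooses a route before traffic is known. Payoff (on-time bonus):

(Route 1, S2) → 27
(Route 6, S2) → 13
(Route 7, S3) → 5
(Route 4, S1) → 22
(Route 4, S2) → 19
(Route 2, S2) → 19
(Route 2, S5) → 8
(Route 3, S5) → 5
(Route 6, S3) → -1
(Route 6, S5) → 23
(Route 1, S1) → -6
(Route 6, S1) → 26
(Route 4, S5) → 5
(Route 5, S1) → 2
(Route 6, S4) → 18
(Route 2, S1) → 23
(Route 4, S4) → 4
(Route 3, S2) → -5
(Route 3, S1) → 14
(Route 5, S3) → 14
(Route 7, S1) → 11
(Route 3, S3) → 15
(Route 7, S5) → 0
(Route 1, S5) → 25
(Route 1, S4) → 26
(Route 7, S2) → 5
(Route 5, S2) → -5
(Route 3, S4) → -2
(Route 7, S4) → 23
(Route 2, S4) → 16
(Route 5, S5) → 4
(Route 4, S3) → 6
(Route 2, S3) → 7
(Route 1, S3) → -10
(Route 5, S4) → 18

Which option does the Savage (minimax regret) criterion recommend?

Column bests: S1=26, S2=27, S3=15, S4=26, S5=25.
Route 1 regrets: 32, 0, 25, 0, 0 → max 32
Route 2 regrets: 3, 8, 8, 10, 17 → max 17
Route 3 regrets: 12, 32, 0, 28, 20 → max 32
Route 4 regrets: 4, 8, 9, 22, 20 → max 22
Route 5 regrets: 24, 32, 1, 8, 21 → max 32
Route 6 regrets: 0, 14, 16, 8, 2 → max 16
Route 7 regrets: 15, 22, 10, 3, 25 → max 25
Smallest max regret = 16 → Route 6.

Route 6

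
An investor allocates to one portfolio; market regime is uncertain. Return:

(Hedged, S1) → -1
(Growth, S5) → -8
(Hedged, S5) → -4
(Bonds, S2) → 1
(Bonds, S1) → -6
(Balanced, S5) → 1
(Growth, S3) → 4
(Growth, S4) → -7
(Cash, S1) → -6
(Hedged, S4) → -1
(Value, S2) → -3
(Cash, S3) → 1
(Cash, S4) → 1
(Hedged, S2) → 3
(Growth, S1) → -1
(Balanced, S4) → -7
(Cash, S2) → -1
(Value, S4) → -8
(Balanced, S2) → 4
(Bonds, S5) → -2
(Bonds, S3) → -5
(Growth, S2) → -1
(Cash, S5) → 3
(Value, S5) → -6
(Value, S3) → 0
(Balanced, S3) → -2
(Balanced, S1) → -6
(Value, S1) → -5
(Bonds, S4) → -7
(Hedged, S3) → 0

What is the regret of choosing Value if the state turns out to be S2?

Best payoff under S2 is 4.
Regret = 4 − (-3) = 7.

7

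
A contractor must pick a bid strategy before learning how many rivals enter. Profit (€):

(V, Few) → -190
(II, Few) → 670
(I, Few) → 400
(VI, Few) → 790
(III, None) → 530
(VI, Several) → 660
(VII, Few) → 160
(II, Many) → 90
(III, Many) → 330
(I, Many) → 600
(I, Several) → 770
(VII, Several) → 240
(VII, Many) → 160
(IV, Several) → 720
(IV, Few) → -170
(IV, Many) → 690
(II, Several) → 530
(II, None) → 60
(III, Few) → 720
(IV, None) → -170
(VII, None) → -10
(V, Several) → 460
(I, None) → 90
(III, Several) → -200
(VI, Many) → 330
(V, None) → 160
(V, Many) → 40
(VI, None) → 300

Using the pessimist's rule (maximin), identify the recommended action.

VI

Row minima: I=90, II=60, III=-200, IV=-170, V=-190, VI=300, VII=-10
Best worst-case = 300 → VI.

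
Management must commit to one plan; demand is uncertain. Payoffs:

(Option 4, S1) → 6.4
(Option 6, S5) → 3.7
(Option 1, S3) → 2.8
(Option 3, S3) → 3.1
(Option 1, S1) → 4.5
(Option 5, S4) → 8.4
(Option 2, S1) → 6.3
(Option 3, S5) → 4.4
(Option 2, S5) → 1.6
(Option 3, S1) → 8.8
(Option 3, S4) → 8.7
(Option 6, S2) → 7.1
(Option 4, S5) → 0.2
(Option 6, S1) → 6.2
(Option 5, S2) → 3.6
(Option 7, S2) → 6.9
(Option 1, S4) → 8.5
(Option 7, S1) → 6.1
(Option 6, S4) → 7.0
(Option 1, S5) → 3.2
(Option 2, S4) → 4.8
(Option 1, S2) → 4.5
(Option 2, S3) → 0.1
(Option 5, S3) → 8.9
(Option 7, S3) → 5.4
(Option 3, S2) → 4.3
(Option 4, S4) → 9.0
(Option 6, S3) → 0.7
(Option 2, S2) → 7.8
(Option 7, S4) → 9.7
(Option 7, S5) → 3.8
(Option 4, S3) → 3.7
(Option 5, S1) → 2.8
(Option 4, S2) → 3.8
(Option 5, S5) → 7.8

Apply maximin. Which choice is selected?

Option 7

Row minima: Option 1=2.8, Option 2=0.1, Option 3=3.1, Option 4=0.2, Option 5=2.8, Option 6=0.7, Option 7=3.8
Best worst-case = 3.8 → Option 7.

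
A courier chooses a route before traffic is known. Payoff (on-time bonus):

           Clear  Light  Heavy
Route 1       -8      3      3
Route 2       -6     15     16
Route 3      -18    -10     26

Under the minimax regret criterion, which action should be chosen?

Route 2

Column bests: Clear=-6, Light=15, Heavy=26.
Route 1 regrets: 2, 12, 23 → max 23
Route 2 regrets: 0, 0, 10 → max 10
Route 3 regrets: 12, 25, 0 → max 25
Smallest max regret = 10 → Route 2.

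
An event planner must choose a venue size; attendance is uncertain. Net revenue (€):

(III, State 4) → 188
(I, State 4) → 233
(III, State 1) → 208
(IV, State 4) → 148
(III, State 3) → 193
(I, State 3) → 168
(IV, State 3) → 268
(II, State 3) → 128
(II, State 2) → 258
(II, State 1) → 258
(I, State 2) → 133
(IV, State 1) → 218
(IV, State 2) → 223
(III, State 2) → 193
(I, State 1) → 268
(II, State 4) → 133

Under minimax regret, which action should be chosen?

III

Column bests: State 1=268, State 2=258, State 3=268, State 4=233.
I regrets: 0, 125, 100, 0 → max 125
II regrets: 10, 0, 140, 100 → max 140
III regrets: 60, 65, 75, 45 → max 75
IV regrets: 50, 35, 0, 85 → max 85
Smallest max regret = 75 → III.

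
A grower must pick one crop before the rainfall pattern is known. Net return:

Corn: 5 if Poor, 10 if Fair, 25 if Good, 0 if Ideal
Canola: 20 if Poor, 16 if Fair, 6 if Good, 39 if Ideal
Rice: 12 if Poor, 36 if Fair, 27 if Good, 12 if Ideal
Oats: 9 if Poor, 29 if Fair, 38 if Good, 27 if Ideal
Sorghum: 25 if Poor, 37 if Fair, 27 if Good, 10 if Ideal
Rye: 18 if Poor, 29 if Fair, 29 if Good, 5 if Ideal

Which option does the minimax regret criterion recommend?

Oats

Column bests: Poor=25, Fair=37, Good=38, Ideal=39.
Corn regrets: 20, 27, 13, 39 → max 39
Canola regrets: 5, 21, 32, 0 → max 32
Rice regrets: 13, 1, 11, 27 → max 27
Oats regrets: 16, 8, 0, 12 → max 16
Sorghum regrets: 0, 0, 11, 29 → max 29
Rye regrets: 7, 8, 9, 34 → max 34
Smallest max regret = 16 → Oats.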